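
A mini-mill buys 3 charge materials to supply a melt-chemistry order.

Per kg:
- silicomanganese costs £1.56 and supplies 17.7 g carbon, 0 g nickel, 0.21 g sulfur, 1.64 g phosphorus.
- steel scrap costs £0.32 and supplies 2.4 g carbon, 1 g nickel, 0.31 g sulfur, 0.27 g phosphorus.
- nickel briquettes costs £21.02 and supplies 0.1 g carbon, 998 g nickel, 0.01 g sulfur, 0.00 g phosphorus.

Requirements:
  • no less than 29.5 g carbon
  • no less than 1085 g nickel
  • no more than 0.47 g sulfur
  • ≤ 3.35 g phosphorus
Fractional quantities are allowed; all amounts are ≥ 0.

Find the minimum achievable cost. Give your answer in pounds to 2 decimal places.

£25.44

Treat it as an LP. Let x1 = kg of silicomanganese, x2 = kg of steel scrap, x3 = kg of nickel briquettes.
Minimise 1.56x1 + 0.32x2 + 21.02x3 s.t.:
  17.7x1 + 2.4x2 + 0.1x3 ≥ 29.5   (carbon)
  1x2 + 998x3 ≥ 1085   (nickel)
  0.21x1 + 0.31x2 + 0.01x3 ≤ 0.47   (sulfur)
  1.64x1 + 0.27x2 ≤ 3.35   (phosphorus)
  x1, x2, x3 ≥ 0.
The optimal basis is {silicomanganese, nickel briquettes}; steel scrap drops out. The carbon and nickel requirements are met with equality.
Solving gives x1 = 1.661, x3 = 1.087.
Hence cost = 1.56·1.661 + 21.02·1.087 = £25.4399.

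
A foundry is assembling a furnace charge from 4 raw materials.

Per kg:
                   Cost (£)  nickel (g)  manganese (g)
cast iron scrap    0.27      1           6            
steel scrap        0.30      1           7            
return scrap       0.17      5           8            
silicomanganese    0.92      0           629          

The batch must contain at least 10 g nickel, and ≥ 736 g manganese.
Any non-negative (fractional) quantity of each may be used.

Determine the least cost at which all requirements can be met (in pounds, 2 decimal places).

£1.39

Treat it as an LP. Let x1 = kg of cast iron scrap, x2 = kg of steel scrap, x3 = kg of return scrap, x4 = kg of silicomanganese.
Minimize 0.27x1 + 0.3x2 + 0.17x3 + 0.92x4 subject to:
  1x1 + 1x2 + 5x3 ≥ 10   (nickel)
  6x1 + 7x2 + 8x3 + 629x4 ≥ 736   (manganese)
  x1, x2, x3, x4 ≥ 0.
The minimum-cost mix takes nothing from cast iron scrap, steel scrap — only return scrap, silicomanganese. The nickel and manganese requirements are met with equality.
So return scrap = 2 kg, silicomanganese = 1.145 kg.
Cost = 0.17·2 + 0.92·1.145 = 1.3934.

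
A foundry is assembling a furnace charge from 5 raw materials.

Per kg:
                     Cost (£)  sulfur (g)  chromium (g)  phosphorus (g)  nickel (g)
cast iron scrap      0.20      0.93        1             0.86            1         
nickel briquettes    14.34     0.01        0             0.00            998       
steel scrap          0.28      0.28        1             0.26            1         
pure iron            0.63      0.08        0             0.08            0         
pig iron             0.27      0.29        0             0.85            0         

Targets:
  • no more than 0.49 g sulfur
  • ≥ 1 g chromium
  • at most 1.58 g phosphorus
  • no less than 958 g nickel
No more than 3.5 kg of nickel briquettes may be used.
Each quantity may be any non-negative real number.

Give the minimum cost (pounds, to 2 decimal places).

£14.01

Let x1 = kg of cast iron scrap, x2 = kg of nickel briquettes, x3 = kg of steel scrap, x4 = kg of pure iron, x5 = kg of pig iron.
min 0.2x1 + 14.34x2 + 0.28x3 + 0.63x4 + 0.27x5 s.t.:
  0.93x1 + 0.01x2 + 0.28x3 + 0.08x4 + 0.29x5 ≤ 0.49   (sulfur)
  1x1 + 1x3 ≥ 1   (chromium)
  0.86x1 + 0.26x3 + 0.08x4 + 0.85x5 ≤ 1.58   (phosphorus)
  1x1 + 998x2 + 1x3 ≥ 958   (nickel)
  x2 ≤ 3.5
  x1, x2, x3, x4, x5 ≥ 0.
At the optimum only cast iron scrap, nickel briquettes, steel scrap are positive (pure iron, pig iron = 0). Binding constraints: sulfur, chromium, nickel.
So cast iron scrap = 0.3083 kg, nickel briquettes = 0.9589 kg, steel scrap = 0.6917 kg.
Total cost: 0.2·0.3083 + 14.34·0.9589 + 0.28·0.6917 = 14.0060.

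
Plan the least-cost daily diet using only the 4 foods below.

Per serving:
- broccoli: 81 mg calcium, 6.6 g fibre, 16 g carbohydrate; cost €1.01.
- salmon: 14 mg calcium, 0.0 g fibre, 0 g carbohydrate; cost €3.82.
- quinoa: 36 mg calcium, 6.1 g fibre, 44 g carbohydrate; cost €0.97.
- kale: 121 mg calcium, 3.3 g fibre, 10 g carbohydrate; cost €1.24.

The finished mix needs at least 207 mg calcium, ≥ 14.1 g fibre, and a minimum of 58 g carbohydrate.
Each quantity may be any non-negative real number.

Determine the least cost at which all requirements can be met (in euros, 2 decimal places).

This is a linear program. Let x1 = servings of broccoli, x2 = servings of salmon, x3 = servings of quinoa, x4 = servings of kale.
Minimise 1.01x1 + 3.82x2 + 0.97x3 + 1.24x4 with:
  81x1 + 14x2 + 36x3 + 121x4 ≥ 207   (calcium)
  6.6x1 + 6.1x3 + 3.3x4 ≥ 14.1   (fibre)
  16x1 + 44x3 + 10x4 ≥ 58   (carbohydrate)
  x1, x2, x3, x4 ≥ 0.
The cheapest feasible vertex uses only broccoli, quinoa, kale; salmon is not used. The calcium, fibre, carbohydrate requirements are met with equality.
That vertex is x1 = 1.038, x3 = 0.7613, x4 = 0.7893.
Cost = 1.01·1.038 + 0.97·0.7613 + 1.24·0.7893 = 2.7656.

€2.77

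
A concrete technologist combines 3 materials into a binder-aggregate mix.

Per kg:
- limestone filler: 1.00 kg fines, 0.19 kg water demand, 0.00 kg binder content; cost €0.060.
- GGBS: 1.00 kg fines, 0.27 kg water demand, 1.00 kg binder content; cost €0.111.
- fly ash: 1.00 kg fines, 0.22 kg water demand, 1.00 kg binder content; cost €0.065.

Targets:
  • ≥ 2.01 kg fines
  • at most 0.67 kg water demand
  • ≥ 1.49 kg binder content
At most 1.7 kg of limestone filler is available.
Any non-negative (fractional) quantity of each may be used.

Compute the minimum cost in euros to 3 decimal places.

Set it up as a linear program. Let x1 = kg of limestone filler, x2 = kg of GGBS, x3 = kg of fly ash.
min 0.06x1 + 0.111x2 + 0.065x3 with:
  1x1 + 1x2 + 1x3 ≥ 2.01   (fines)
  0.19x1 + 0.27x2 + 0.22x3 ≤ 0.67   (water demand)
  1x2 + 1x3 ≥ 1.49   (binder content)
  x1 ≤ 1.7
  x1, x2, x3 ≥ 0.
The cheapest feasible vertex uses only limestone filler, fly ash; GGBS is not used. The fines and binder content requirements are met with equality.
That vertex is x1 = 0.52, x3 = 1.49.
Hence cost = 0.06·0.52 + 0.065·1.49 = €0.12805.

€0.128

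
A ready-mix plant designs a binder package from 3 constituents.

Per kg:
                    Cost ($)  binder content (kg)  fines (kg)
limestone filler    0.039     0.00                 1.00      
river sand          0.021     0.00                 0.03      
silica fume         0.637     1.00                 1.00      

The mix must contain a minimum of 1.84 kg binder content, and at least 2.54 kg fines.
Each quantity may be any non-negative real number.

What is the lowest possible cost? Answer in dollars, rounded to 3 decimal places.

Let x1 = kg of limestone filler, x2 = kg of river sand, x3 = kg of silica fume.
Minimise 0.039x1 + 0.021x2 + 0.637x3 subject to:
  1x3 ≥ 1.84   (binder content)
  1x1 + 0.03x2 + 1x3 ≥ 2.54   (fines)
  x1, x2, x3 ≥ 0.
The cheapest feasible vertex uses only limestone filler, silica fume; river sand is not used. There the binder content and fines constraints are tight.
That vertex is x1 = 0.7, x3 = 1.84.
Cost = 0.039·0.7 + 0.637·1.84 = 1.19938.

$1.199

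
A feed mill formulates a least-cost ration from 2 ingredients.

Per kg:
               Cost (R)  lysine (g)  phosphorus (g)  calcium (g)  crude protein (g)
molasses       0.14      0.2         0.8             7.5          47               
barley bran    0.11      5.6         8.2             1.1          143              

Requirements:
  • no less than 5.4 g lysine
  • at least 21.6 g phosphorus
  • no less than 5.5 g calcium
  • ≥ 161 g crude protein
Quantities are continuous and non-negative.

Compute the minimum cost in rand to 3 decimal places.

R0.335

This is a linear program. Let x1 = kg of molasses, x2 = kg of barley bran.
Minimise 0.14x1 + 0.11x2 s.t.:
  0.2x1 + 5.6x2 ≥ 5.4   (lysine)
  0.8x1 + 8.2x2 ≥ 21.6   (phosphorus)
  7.5x1 + 1.1x2 ≥ 5.5   (calcium)
  47x1 + 143x2 ≥ 161   (crude protein)
  x1, x2 ≥ 0.
Both inputs are positive at the optimum. Binding constraints: phosphorus and calcium.
So molasses = 0.352 kg, barley bran = 2.6 kg.
Hence cost = 0.14·0.352 + 0.11·2.6 = R0.33528.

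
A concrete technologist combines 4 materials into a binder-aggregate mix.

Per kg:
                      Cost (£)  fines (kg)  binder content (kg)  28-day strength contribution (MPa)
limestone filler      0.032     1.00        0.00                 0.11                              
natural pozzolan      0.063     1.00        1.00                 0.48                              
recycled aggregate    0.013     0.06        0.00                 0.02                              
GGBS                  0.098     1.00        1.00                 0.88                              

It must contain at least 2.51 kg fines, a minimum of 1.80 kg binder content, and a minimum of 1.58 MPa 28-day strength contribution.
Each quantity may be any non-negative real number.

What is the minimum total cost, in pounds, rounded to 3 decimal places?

£0.191

This is a linear program. Let x1 = kg of limestone filler, x2 = kg of natural pozzolan, x3 = kg of recycled aggregate, x4 = kg of GGBS.
min 0.032x1 + 0.063x2 + 0.013x3 + 0.098x4 with:
  1x1 + 1x2 + 0.06x3 + 1x4 ≥ 2.51   (fines)
  1x2 + 1x4 ≥ 1.8   (binder content)
  0.11x1 + 0.48x2 + 0.02x3 + 0.88x4 ≥ 1.58   (28-day strength contribution)
  x1, x2, x3, x4 ≥ 0.
At the optimum only natural pozzolan, GGBS are positive (limestone filler, recycled aggregate = 0). There the fines and 28-day strength contribution constraints are tight.
That vertex is x2 = 1.572, x4 = 0.938.
Cost = 0.063·1.572 + 0.098·0.938 = 0.19096.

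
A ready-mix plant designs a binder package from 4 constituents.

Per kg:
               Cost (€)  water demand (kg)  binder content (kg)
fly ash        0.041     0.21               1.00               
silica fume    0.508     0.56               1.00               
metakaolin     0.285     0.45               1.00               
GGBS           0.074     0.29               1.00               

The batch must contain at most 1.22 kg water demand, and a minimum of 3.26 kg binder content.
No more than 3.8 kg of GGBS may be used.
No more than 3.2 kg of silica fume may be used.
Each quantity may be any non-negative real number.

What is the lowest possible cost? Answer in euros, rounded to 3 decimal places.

Let x1 = kg of fly ash, x2 = kg of silica fume, x3 = kg of metakaolin, x4 = kg of GGBS.
Minimise 0.041x1 + 0.508x2 + 0.285x3 + 0.074x4 subject to:
  0.21x1 + 0.56x2 + 0.45x3 + 0.29x4 ≤ 1.22   (water demand)
  1x1 + 1x2 + 1x3 + 1x4 ≥ 3.26   (binder content)
  x4 ≤ 3.8
  x2 ≤ 3.2
  x1, x2, x3, x4 ≥ 0.
The minimum-cost mix takes nothing from silica fume, metakaolin, GGBS — only fly ash. There the binder content constraint is tight.
Optimal quantities: fly ash = 3.26 kg.
Cost = 0.041·3.26 = 0.13366.

€0.134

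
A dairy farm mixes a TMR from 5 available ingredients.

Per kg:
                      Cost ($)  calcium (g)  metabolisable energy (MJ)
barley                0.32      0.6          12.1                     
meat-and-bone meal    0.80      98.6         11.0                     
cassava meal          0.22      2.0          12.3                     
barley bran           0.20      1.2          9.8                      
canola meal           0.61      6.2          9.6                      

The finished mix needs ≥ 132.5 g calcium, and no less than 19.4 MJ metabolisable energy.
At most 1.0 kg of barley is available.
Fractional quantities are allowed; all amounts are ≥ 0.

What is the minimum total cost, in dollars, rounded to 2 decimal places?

$1.15

Let x1 = kg of barley, x2 = kg of meat-and-bone meal, x3 = kg of cassava meal, x4 = kg of barley bran, x5 = kg of canola meal.
Minimize 0.32x1 + 0.8x2 + 0.22x3 + 0.2x4 + 0.61x5 with:
  0.6x1 + 98.6x2 + 2x3 + 1.2x4 + 6.2x5 ≥ 132.5   (calcium)
  12.1x1 + 11x2 + 12.3x3 + 9.8x4 + 9.6x5 ≥ 19.4   (metabolisable energy)
  x1 ≤ 1
  x1, x2, x3, x4, x5 ≥ 0.
The cheapest feasible vertex uses only meat-and-bone meal, cassava meal; barley, barley bran, canola meal are not used. There the calcium and metabolisable energy constraints are tight.
That vertex is x2 = 1.336, x3 = 0.3824.
Objective = 0.8·1.336 + 0.22·0.3824 = 1.1529.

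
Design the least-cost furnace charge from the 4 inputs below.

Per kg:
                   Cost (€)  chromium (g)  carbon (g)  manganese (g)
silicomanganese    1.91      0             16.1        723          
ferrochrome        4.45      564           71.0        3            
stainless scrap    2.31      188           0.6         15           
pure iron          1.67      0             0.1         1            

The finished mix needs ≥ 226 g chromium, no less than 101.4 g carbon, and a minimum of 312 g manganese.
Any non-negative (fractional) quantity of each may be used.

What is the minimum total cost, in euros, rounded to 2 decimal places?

€6.74

Let x1 = kg of silicomanganese, x2 = kg of ferrochrome, x3 = kg of stainless scrap, x4 = kg of pure iron.
min 1.91x1 + 4.45x2 + 2.31x3 + 1.67x4 s.t.:
  564x2 + 188x3 ≥ 226   (chromium)
  16.1x1 + 71x2 + 0.6x3 + 0.1x4 ≥ 101.4   (carbon)
  723x1 + 3x2 + 15x3 + 1x4 ≥ 312   (manganese)
  x1, x2, x3, x4 ≥ 0.
At the optimum only silicomanganese, ferrochrome are positive (stainless scrap, pure iron = 0). Binding constraints: carbon and manganese.
So silicomanganese = 0.426 kg, ferrochrome = 1.332 kg.
Objective = 1.91·0.426 + 4.45·1.332 = 6.7411.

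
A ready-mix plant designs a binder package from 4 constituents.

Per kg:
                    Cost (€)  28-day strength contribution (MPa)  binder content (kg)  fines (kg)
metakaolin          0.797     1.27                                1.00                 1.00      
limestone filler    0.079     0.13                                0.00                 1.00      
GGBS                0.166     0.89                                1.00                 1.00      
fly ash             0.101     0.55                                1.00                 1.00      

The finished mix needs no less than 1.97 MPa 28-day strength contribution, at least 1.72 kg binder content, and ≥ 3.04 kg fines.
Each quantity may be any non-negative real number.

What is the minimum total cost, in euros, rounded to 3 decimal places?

Treat it as an LP. Let x1 = kg of metakaolin, x2 = kg of limestone filler, x3 = kg of GGBS, x4 = kg of fly ash.
min 0.797x1 + 0.079x2 + 0.166x3 + 0.101x4 with:
  1.27x1 + 0.13x2 + 0.89x3 + 0.55x4 ≥ 1.97   (28-day strength contribution)
  1x1 + 1x3 + 1x4 ≥ 1.72   (binder content)
  1x1 + 1x2 + 1x3 + 1x4 ≥ 3.04   (fines)
  x1, x2, x3, x4 ≥ 0.
The minimum-cost mix takes nothing from metakaolin, limestone filler, GGBS — only fly ash. There the 28-day strength contribution constraint is tight.
Solving gives x4 = 3.582.
Hence cost = 0.101·3.582 = €0.36178.

€0.362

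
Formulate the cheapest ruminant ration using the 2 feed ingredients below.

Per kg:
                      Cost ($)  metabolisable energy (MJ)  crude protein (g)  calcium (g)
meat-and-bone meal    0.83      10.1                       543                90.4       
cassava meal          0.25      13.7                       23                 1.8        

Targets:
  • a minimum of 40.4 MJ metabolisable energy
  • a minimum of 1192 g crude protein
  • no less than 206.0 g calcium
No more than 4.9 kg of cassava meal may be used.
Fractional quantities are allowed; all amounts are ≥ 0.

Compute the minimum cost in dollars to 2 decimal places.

Let x1 = kg of meat-and-bone meal, x2 = kg of cassava meal.
min 0.83x1 + 0.25x2 s.t.:
  10.1x1 + 13.7x2 ≥ 40.4   (metabolisable energy)
  543x1 + 23x2 ≥ 1192   (crude protein)
  90.4x1 + 1.8x2 ≥ 206   (calcium)
  x2 ≤ 4.9
  x1, x2 ≥ 0.
Both inputs are positive at the optimum. Binding constraints: metabolisable energy and calcium.
Optimal quantities: meat-and-bone meal = 2.253 kg, cassava meal = 1.288 kg.
Hence cost = 0.83·2.253 + 0.25·1.288 = $2.1920.

$2.19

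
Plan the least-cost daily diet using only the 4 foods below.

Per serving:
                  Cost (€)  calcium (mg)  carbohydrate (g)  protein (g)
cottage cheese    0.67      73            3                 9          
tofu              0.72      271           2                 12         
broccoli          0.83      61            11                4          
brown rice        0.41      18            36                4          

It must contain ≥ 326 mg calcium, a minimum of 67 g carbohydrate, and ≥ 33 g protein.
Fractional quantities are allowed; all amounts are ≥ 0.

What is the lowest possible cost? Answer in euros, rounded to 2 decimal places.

€2.28

Let x1 = servings of cottage cheese, x2 = servings of tofu, x3 = servings of broccoli, x4 = servings of brown rice.
min 0.67x1 + 0.72x2 + 0.83x3 + 0.41x4 s.t.:
  73x1 + 271x2 + 61x3 + 18x4 ≥ 326   (calcium)
  3x1 + 2x2 + 11x3 + 36x4 ≥ 67   (carbohydrate)
  9x1 + 12x2 + 4x3 + 4x4 ≥ 33   (protein)
  x1, x2, x3, x4 ≥ 0.
The optimal basis is {tofu, brown rice}; cottage cheese, broccoli drop out. The carbohydrate and protein requirements are met with equality.
So tofu = 2.17 servings, brown rice = 1.741 servings.
Hence cost = 0.72·2.17 + 0.41·1.741 = €2.2762.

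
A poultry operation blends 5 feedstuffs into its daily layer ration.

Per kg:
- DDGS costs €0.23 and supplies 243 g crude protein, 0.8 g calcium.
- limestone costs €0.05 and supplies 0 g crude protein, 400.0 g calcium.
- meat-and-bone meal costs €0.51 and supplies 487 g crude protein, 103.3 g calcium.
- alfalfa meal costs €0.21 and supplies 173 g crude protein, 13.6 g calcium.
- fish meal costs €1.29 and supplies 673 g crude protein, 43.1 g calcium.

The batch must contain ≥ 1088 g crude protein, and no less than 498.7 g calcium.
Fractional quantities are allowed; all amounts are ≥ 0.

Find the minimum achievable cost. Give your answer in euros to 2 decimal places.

€1.09

Treat it as an LP. Let x1 = kg of DDGS, x2 = kg of limestone, x3 = kg of meat-and-bone meal, x4 = kg of alfalfa meal, x5 = kg of fish meal.
Minimize 0.23x1 + 0.05x2 + 0.51x3 + 0.21x4 + 1.29x5 with:
  243x1 + 487x3 + 173x4 + 673x5 ≥ 1088   (crude protein)
  0.8x1 + 400x2 + 103.3x3 + 13.6x4 + 43.1x5 ≥ 498.7   (calcium)
  x1, x2, x3, x4, x5 ≥ 0.
At the optimum only DDGS, limestone are positive (meat-and-bone meal, alfalfa meal, fish meal = 0). Binding constraints: crude protein and calcium.
Optimal quantities: DDGS = 4.477 kg, limestone = 1.238 kg.
Objective = 0.23·4.477 + 0.05·1.238 = 1.0916.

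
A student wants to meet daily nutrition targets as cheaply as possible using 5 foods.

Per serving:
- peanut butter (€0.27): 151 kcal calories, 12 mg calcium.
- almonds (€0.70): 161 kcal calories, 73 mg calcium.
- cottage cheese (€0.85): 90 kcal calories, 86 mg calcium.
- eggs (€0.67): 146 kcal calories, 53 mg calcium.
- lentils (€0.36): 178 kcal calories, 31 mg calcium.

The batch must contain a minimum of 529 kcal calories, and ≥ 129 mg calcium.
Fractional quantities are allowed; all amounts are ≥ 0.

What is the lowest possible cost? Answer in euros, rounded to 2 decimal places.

Let x1 = servings of peanut butter, x2 = servings of almonds, x3 = servings of cottage cheese, x4 = servings of eggs, x5 = servings of lentils.
Minimize 0.27x1 + 0.7x2 + 0.85x3 + 0.67x4 + 0.36x5 s.t.:
  151x1 + 161x2 + 90x3 + 146x4 + 178x5 ≥ 529   (calories)
  12x1 + 73x2 + 86x3 + 53x4 + 31x5 ≥ 129   (calcium)
  x1, x2, x3, x4, x5 ≥ 0.
At the optimum only almonds, lentils are positive (peanut butter, cottage cheese, eggs = 0). There the calories and calcium constraints are tight.
Optimal quantities: almonds = 0.8201 servings, lentils = 2.23 servings.
Objective = 0.7·0.8201 + 0.36·2.23 = 1.3769.

€1.38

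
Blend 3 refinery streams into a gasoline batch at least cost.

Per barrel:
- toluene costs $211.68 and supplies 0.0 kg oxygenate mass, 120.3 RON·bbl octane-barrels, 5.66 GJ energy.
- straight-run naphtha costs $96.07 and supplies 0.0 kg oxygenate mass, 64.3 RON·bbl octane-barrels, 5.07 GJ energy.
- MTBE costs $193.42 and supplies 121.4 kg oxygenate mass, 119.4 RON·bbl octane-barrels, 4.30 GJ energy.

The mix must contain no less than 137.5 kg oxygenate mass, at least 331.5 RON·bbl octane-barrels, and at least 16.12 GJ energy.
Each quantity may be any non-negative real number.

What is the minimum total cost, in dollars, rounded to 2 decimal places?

$512.31

Set it up as a linear program. Let x1 = barrels of toluene, x2 = barrels of straight-run naphtha, x3 = barrels of MTBE.
min 211.68x1 + 96.07x2 + 193.42x3 s.t.:
  121.4x3 ≥ 137.5   (oxygenate mass)
  120.3x1 + 64.3x2 + 119.4x3 ≥ 331.5   (octane-barrels)
  5.66x1 + 5.07x2 + 4.3x3 ≥ 16.12   (energy)
  x1, x2, x3 ≥ 0.
At the optimum only straight-run naphtha, MTBE are positive (toluene = 0). There the oxygenate mass and octane-barrels constraints are tight.
That vertex is x2 = 3.05234, x3 = 1.13262.
Total cost: 96.07·3.05234 + 193.42·1.13262 = 512.3097.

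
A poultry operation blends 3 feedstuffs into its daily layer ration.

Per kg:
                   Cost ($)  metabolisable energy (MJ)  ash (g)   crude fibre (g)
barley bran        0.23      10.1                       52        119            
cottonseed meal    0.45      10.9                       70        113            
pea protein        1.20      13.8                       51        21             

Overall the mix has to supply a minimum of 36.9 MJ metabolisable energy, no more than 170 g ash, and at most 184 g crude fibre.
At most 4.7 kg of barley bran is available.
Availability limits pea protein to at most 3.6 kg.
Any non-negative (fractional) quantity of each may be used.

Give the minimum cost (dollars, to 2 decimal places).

$2.41

Treat it as an LP. Let x1 = kg of barley bran, x2 = kg of cottonseed meal, x3 = kg of pea protein.
Minimize 0.23x1 + 0.45x2 + 1.2x3 s.t.:
  10.1x1 + 10.9x2 + 13.8x3 ≥ 36.9   (metabolisable energy)
  52x1 + 70x2 + 51x3 ≤ 170   (ash)
  119x1 + 113x2 + 21x3 ≤ 184   (crude fibre)
  x1 ≤ 4.7
  x3 ≤ 3.6
  x1, x2, x3 ≥ 0.
The optimal basis is {barley bran, pea protein}; cottonseed meal drops out. There the metabolisable energy and crude fibre constraints are tight.
Optimal quantities: barley bran = 1.234 kg, pea protein = 1.771 kg.
Total cost: 0.23·1.234 + 1.2·1.771 = 2.4090.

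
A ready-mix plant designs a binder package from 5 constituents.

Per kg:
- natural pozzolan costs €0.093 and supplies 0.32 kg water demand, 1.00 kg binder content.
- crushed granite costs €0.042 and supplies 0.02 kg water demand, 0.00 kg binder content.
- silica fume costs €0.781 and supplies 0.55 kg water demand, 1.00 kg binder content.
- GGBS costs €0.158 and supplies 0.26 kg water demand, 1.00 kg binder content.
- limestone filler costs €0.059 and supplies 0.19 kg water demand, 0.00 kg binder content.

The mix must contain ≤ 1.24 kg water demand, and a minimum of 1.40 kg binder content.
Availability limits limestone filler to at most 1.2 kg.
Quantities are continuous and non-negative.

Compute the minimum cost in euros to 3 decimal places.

€0.130

Let x1 = kg of natural pozzolan, x2 = kg of crushed granite, x3 = kg of silica fume, x4 = kg of GGBS, x5 = kg of limestone filler.
min 0.093x1 + 0.042x2 + 0.781x3 + 0.158x4 + 0.059x5 subject to:
  0.32x1 + 0.02x2 + 0.55x3 + 0.26x4 + 0.19x5 ≤ 1.24   (water demand)
  1x1 + 1x3 + 1x4 ≥ 1.4   (binder content)
  x5 ≤ 1.2
  x1, x2, x3, x4, x5 ≥ 0.
The minimum-cost mix takes nothing from crushed granite, silica fume, GGBS, limestone filler — only natural pozzolan. There the binder content constraint is tight.
Solving gives x1 = 1.4.
Hence cost = 0.093·1.4 = €0.13020.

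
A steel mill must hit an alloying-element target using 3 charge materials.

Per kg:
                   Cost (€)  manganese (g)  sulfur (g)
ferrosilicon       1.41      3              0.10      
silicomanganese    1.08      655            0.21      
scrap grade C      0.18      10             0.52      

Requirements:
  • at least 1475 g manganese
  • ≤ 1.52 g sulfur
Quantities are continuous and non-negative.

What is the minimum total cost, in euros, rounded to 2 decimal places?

Let x1 = kg of ferrosilicon, x2 = kg of silicomanganese, x3 = kg of scrap grade C.
min 1.41x1 + 1.08x2 + 0.18x3 s.t.:
  3x1 + 655x2 + 10x3 ≥ 1475   (manganese)
  0.1x1 + 0.21x2 + 0.52x3 ≤ 1.52   (sulfur)
  x1, x2, x3 ≥ 0.
The minimum-cost mix takes nothing from ferrosilicon, scrap grade C — only silicomanganese. There the manganese constraint is tight.
That vertex is x2 = 2.252.
Objective = 1.08·2.252 = 2.4322.

€2.43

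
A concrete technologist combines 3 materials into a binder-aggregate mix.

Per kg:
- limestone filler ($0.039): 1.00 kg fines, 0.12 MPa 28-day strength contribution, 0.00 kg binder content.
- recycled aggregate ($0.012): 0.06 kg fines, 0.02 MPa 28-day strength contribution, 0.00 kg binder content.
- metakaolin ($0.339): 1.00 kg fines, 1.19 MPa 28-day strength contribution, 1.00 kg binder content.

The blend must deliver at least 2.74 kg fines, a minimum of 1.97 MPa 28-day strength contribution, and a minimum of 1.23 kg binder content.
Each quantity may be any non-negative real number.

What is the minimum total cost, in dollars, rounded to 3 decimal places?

Let x1 = kg of limestone filler, x2 = kg of recycled aggregate, x3 = kg of metakaolin.
Minimise 0.039x1 + 0.012x2 + 0.339x3 with:
  1x1 + 0.06x2 + 1x3 ≥ 2.74   (fines)
  0.12x1 + 0.02x2 + 1.19x3 ≥ 1.97   (28-day strength contribution)
  1x3 ≥ 1.23   (binder content)
  x1, x2, x3 ≥ 0.
At the optimum only limestone filler, metakaolin are positive (recycled aggregate = 0). The fines and 28-day strength contribution requirements are met with equality.
That vertex is x1 = 1.206, x3 = 1.534.
Objective = 0.039·1.206 + 0.339·1.534 = 0.56706.

$0.567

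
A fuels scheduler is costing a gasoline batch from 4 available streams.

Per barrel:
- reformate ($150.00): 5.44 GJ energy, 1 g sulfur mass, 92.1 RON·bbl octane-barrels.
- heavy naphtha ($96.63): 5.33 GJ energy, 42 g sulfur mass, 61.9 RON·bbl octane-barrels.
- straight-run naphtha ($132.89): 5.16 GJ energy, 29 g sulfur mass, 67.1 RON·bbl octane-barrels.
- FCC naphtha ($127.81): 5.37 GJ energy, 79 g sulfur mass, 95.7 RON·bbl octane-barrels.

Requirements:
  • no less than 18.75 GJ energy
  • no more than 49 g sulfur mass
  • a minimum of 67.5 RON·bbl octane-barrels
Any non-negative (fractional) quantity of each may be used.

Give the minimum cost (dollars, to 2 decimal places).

Let x1 = barrels of reformate, x2 = barrels of heavy naphtha, x3 = barrels of straight-run naphtha, x4 = barrels of FCC naphtha.
min 150x1 + 96.63x2 + 132.89x3 + 127.81x4 subject to:
  5.44x1 + 5.33x2 + 5.16x3 + 5.37x4 ≥ 18.75   (energy)
  1x1 + 42x2 + 29x3 + 79x4 ≤ 49   (sulfur mass)
  92.1x1 + 61.9x2 + 67.1x3 + 95.7x4 ≥ 67.5   (octane-barrels)
  x1, x2, x3, x4 ≥ 0.
The minimum-cost mix takes nothing from straight-run naphtha, FCC naphtha — only reformate, heavy naphtha. There the energy and sulfur mass constraints are tight.
Optimal quantities: reformate = 2.3586 barrels, heavy naphtha = 1.1105 barrels.
Cost = 150·2.3586 + 96.63·1.1105 = 461.0976.

$461.10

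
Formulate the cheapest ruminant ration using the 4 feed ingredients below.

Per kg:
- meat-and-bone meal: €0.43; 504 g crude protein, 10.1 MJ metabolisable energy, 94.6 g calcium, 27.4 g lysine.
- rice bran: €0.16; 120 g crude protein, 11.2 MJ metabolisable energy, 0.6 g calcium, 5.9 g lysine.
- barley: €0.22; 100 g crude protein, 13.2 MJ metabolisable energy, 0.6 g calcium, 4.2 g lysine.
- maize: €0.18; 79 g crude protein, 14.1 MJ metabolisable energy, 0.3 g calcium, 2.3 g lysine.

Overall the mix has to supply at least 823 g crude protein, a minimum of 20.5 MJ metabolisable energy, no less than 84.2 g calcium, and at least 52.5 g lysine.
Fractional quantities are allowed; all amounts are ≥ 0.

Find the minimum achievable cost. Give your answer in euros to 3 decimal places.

Treat it as an LP. Let x1 = kg of meat-and-bone meal, x2 = kg of rice bran, x3 = kg of barley, x4 = kg of maize.
min 0.43x1 + 0.16x2 + 0.22x3 + 0.18x4 with:
  504x1 + 120x2 + 100x3 + 79x4 ≥ 823   (crude protein)
  10.1x1 + 11.2x2 + 13.2x3 + 14.1x4 ≥ 20.5   (metabolisable energy)
  94.6x1 + 0.6x2 + 0.6x3 + 0.3x4 ≥ 84.2   (calcium)
  27.4x1 + 5.9x2 + 4.2x3 + 2.3x4 ≥ 52.5   (lysine)
  x1, x2, x3, x4 ≥ 0.
At the optimum only meat-and-bone meal, rice bran are positive (barley, maize = 0). Binding constraints: metabolisable energy and lysine.
That vertex is x1 = 1.8887, x2 = 0.12718.
Cost = 0.43·1.8887 + 0.16·0.12718 = 0.83249.

€0.832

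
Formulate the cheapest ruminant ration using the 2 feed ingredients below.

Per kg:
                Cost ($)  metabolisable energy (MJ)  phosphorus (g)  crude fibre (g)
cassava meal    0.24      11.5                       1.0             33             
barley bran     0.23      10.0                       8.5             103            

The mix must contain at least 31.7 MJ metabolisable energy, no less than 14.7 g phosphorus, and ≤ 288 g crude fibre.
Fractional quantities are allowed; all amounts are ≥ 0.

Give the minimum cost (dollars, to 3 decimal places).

Set it up as a linear program. Let x1 = kg of cassava meal, x2 = kg of barley bran.
Minimise 0.24x1 + 0.23x2 with:
  11.5x1 + 10x2 ≥ 31.7   (metabolisable energy)
  1x1 + 8.5x2 ≥ 14.7   (phosphorus)
  33x1 + 103x2 ≤ 288   (crude fibre)
  x1, x2 ≥ 0.
Both inputs are positive at the optimum. There the metabolisable energy and phosphorus constraints are tight.
That vertex is x1 = 1.395, x2 = 1.565.
Cost = 0.24·1.395 + 0.23·1.565 = 0.69475.

$0.695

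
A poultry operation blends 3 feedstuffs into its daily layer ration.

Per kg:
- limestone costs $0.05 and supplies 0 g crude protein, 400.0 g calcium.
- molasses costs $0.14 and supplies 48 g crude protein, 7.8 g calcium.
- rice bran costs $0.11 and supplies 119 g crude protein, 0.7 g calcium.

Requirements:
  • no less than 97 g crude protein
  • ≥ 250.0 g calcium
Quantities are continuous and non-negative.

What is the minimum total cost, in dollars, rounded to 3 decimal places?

$0.121

Let x1 = kg of limestone, x2 = kg of molasses, x3 = kg of rice bran.
Minimize 0.05x1 + 0.14x2 + 0.11x3 s.t.:
  48x2 + 119x3 ≥ 97   (crude protein)
  400x1 + 7.8x2 + 0.7x3 ≥ 250   (calcium)
  x1, x2, x3 ≥ 0.
The optimal basis is {limestone, rice bran}; molasses drops out. Binding constraints: crude protein and calcium.
That vertex is x1 = 0.6236, x3 = 0.8151.
Cost = 0.05·0.6236 + 0.11·0.8151 = 0.12084.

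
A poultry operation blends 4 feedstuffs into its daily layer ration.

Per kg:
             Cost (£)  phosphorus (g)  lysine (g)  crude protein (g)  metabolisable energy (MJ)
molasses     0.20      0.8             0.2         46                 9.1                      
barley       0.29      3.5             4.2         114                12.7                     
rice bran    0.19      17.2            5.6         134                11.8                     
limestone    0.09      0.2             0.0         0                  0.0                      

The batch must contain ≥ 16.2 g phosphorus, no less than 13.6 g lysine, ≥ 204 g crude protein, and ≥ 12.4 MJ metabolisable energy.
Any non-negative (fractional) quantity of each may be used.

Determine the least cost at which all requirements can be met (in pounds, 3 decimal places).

£0.461

Set it up as a linear program. Let x1 = kg of molasses, x2 = kg of barley, x3 = kg of rice bran, x4 = kg of limestone.
Minimize 0.2x1 + 0.29x2 + 0.19x3 + 0.09x4 s.t.:
  0.8x1 + 3.5x2 + 17.2x3 + 0.2x4 ≥ 16.2   (phosphorus)
  0.2x1 + 4.2x2 + 5.6x3 ≥ 13.6   (lysine)
  46x1 + 114x2 + 134x3 ≥ 204   (crude protein)
  9.1x1 + 12.7x2 + 11.8x3 ≥ 12.4   (metabolisable energy)
  x1, x2, x3, x4 ≥ 0.
The cheapest feasible vertex uses only rice bran; molasses, barley, limestone are not used. Binding constraint: lysine.
Solving gives x3 = 2.4286.
Hence cost = 0.19·2.4286 = £0.46143.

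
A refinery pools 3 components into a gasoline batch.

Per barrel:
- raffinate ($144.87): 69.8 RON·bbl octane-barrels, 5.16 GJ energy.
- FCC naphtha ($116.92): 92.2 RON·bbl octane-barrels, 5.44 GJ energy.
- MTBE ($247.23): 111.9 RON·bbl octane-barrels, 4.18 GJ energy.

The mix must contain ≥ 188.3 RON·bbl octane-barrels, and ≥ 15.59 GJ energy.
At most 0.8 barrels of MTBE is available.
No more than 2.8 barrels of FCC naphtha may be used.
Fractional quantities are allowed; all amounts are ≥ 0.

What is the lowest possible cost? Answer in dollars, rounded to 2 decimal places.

$337.43

This is a linear program. Let x1 = barrels of raffinate, x2 = barrels of FCC naphtha, x3 = barrels of MTBE.
Minimize 144.87x1 + 116.92x2 + 247.23x3 with:
  69.8x1 + 92.2x2 + 111.9x3 ≥ 188.3   (octane-barrels)
  5.16x1 + 5.44x2 + 4.18x3 ≥ 15.59   (energy)
  x3 ≤ 0.8
  x2 ≤ 2.8
  x1, x2, x3 ≥ 0.
At the optimum only raffinate, FCC naphtha are positive (MTBE = 0). The energy and the FCC naphtha cap requirements are met with equality.
So raffinate = 0.06938 barrels, FCC naphtha = 2.8 barrels.
Objective = 144.87·0.06938 + 116.92·2.8 = 337.4271.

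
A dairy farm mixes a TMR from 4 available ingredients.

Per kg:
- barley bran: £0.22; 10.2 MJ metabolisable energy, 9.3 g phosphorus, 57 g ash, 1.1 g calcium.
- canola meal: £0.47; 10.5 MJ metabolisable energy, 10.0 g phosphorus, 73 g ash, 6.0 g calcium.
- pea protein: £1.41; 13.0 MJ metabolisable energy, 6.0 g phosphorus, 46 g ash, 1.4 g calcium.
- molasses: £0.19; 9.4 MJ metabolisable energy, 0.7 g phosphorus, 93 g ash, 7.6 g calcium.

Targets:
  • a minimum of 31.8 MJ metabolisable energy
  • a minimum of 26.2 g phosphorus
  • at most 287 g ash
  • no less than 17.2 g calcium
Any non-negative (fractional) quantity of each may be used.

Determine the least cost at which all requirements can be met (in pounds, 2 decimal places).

£1.05

Let x1 = kg of barley bran, x2 = kg of canola meal, x3 = kg of pea protein, x4 = kg of molasses.
min 0.22x1 + 0.47x2 + 1.41x3 + 0.19x4 subject to:
  10.2x1 + 10.5x2 + 13x3 + 9.4x4 ≥ 31.8   (metabolisable energy)
  9.3x1 + 10x2 + 6x3 + 0.7x4 ≥ 26.2   (phosphorus)
  57x1 + 73x2 + 46x3 + 93x4 ≤ 287   (ash)
  1.1x1 + 6x2 + 1.4x3 + 7.6x4 ≥ 17.2   (calcium)
  x1, x2, x3, x4 ≥ 0.
The optimal basis is {barley bran, canola meal, molasses}; pea protein drops out. Binding constraints: phosphorus, ash, calcium.
Solving gives x1 = 1.766, x2 = 0.8859, x4 = 1.308.
Objective = 0.22·1.766 + 0.47·0.8859 + 0.19·1.308 = 1.0534.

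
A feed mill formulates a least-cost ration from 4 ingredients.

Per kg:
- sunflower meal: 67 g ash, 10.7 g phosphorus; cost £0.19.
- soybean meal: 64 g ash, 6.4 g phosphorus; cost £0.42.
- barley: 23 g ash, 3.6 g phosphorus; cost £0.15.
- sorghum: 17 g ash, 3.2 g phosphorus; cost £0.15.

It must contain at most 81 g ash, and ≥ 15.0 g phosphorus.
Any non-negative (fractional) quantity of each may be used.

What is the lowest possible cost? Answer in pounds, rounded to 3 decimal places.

Treat it as an LP. Let x1 = kg of sunflower meal, x2 = kg of soybean meal, x3 = kg of barley, x4 = kg of sorghum.
Minimise 0.19x1 + 0.42x2 + 0.15x3 + 0.15x4 subject to:
  67x1 + 64x2 + 23x3 + 17x4 ≤ 81   (ash)
  10.7x1 + 6.4x2 + 3.6x3 + 3.2x4 ≥ 15   (phosphorus)
  x1, x2, x3, x4 ≥ 0.
The optimal basis is {sunflower meal, sorghum}; soybean meal, barley drop out. There the ash and phosphorus constraints are tight.
Optimal quantities: sunflower meal = 0.1292 kg, sorghum = 4.255 kg.
Total cost: 0.19·0.1292 + 0.15·4.255 = 0.66280.

£0.663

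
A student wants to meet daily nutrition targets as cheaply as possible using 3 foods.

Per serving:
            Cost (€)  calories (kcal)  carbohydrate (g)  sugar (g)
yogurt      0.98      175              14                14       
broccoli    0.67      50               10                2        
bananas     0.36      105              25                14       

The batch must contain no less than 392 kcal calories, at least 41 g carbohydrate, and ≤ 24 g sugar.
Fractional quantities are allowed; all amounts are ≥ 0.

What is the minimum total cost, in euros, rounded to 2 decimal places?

This is a linear program. Let x1 = servings of yogurt, x2 = servings of broccoli, x3 = servings of bananas.
Minimise 0.98x1 + 0.67x2 + 0.36x3 s.t.:
  175x1 + 50x2 + 105x3 ≥ 392   (calories)
  14x1 + 10x2 + 25x3 ≥ 41   (carbohydrate)
  14x1 + 2x2 + 14x3 ≤ 24   (sugar)
  x1, x2, x3 ≥ 0.
The optimal basis is {yogurt, broccoli}; bananas drops out. Binding constraints: calories and sugar.
Solving gives x1 = 1.189, x2 = 3.68.
Cost = 0.98·1.189 + 0.67·3.68 = 3.6308.

€3.63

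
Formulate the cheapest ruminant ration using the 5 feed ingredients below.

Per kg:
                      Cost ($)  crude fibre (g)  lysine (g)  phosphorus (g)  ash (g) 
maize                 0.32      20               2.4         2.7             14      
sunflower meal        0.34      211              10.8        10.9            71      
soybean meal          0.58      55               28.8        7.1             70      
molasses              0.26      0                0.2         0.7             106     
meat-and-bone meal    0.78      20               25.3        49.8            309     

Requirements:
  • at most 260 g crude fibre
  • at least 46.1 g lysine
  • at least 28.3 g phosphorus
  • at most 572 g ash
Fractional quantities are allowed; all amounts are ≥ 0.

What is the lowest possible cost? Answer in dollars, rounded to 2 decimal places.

Set it up as a linear program. Let x1 = kg of maize, x2 = kg of sunflower meal, x3 = kg of soybean meal, x4 = kg of molasses, x5 = kg of meat-and-bone meal.
min 0.32x1 + 0.34x2 + 0.58x3 + 0.26x4 + 0.78x5 with:
  20x1 + 211x2 + 55x3 + 20x5 ≤ 260   (crude fibre)
  2.4x1 + 10.8x2 + 28.8x3 + 0.2x4 + 25.3x5 ≥ 46.1   (lysine)
  2.7x1 + 10.9x2 + 7.1x3 + 0.7x4 + 49.8x5 ≥ 28.3   (phosphorus)
  14x1 + 71x2 + 70x3 + 106x4 + 309x5 ≤ 572   (ash)
  x1, x2, x3, x4, x5 ≥ 0.
The optimal basis is {soybean meal, meat-and-bone meal}; maize, sunflower meal, molasses drop out. The lysine and phosphorus requirements are met with equality.
So soybean meal = 1.259 kg, meat-and-bone meal = 0.3888 kg.
Hence cost = 0.58·1.259 + 0.78·0.3888 = $1.0335.

$1.03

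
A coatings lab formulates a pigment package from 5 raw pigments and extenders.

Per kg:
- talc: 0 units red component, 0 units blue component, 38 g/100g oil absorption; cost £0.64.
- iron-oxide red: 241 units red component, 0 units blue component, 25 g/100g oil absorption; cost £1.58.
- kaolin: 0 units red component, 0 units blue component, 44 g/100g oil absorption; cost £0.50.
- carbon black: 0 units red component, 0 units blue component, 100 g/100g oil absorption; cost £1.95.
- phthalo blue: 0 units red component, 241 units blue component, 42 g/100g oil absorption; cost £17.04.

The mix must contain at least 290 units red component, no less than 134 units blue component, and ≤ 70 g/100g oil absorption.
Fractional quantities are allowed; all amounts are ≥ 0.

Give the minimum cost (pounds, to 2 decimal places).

Treat it as an LP. Let x1 = kg of talc, x2 = kg of iron-oxide red, x3 = kg of kaolin, x4 = kg of carbon black, x5 = kg of phthalo blue.
Minimize 0.64x1 + 1.58x2 + 0.5x3 + 1.95x4 + 17.04x5 with:
  241x2 ≥ 290   (red component)
  241x5 ≥ 134   (blue component)
  38x1 + 25x2 + 44x3 + 100x4 + 42x5 ≤ 70   (oil absorption)
  x1, x2, x3, x4, x5 ≥ 0.
The cheapest feasible vertex uses only iron-oxide red, phthalo blue; talc, kaolin, carbon black are not used. There the red component and blue component constraints are tight.
Optimal quantities: iron-oxide red = 1.2033 kg, phthalo blue = 0.55602 kg.
Cost = 1.58·1.2033 + 17.04·0.55602 = 11.3758.

£11.38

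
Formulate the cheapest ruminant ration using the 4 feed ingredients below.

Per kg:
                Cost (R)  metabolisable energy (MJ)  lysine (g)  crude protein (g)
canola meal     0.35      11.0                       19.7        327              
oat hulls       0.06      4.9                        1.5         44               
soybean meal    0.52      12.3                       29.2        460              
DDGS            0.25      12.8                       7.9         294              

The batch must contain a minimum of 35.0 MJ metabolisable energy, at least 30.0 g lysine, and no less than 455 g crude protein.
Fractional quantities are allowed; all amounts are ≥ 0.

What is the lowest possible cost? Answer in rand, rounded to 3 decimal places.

R0.683

Let x1 = kg of canola meal, x2 = kg of oat hulls, x3 = kg of soybean meal, x4 = kg of DDGS.
min 0.35x1 + 0.06x2 + 0.52x3 + 0.25x4 s.t.:
  11x1 + 4.9x2 + 12.3x3 + 12.8x4 ≥ 35   (metabolisable energy)
  19.7x1 + 1.5x2 + 29.2x3 + 7.9x4 ≥ 30   (lysine)
  327x1 + 44x2 + 460x3 + 294x4 ≥ 455   (crude protein)
  x1, x2, x3, x4 ≥ 0.
The minimum-cost mix takes nothing from soybean meal, DDGS — only canola meal, oat hulls. There the metabolisable energy and lysine constraints are tight.
Solving gives x1 = 1.181, x2 = 4.492.
Objective = 0.35·1.181 + 0.06·4.492 = 0.68287.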